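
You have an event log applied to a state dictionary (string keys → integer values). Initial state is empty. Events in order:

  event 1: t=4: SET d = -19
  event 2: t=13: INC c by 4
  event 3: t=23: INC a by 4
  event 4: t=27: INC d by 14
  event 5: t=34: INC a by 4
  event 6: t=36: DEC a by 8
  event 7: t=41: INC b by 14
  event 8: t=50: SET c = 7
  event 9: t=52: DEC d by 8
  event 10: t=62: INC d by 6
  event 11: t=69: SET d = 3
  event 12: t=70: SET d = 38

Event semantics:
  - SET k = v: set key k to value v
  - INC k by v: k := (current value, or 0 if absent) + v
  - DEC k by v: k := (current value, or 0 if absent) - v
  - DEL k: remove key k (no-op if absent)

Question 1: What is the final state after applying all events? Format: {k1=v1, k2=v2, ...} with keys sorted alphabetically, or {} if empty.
Answer: {a=0, b=14, c=7, d=38}

Derivation:
  after event 1 (t=4: SET d = -19): {d=-19}
  after event 2 (t=13: INC c by 4): {c=4, d=-19}
  after event 3 (t=23: INC a by 4): {a=4, c=4, d=-19}
  after event 4 (t=27: INC d by 14): {a=4, c=4, d=-5}
  after event 5 (t=34: INC a by 4): {a=8, c=4, d=-5}
  after event 6 (t=36: DEC a by 8): {a=0, c=4, d=-5}
  after event 7 (t=41: INC b by 14): {a=0, b=14, c=4, d=-5}
  after event 8 (t=50: SET c = 7): {a=0, b=14, c=7, d=-5}
  after event 9 (t=52: DEC d by 8): {a=0, b=14, c=7, d=-13}
  after event 10 (t=62: INC d by 6): {a=0, b=14, c=7, d=-7}
  after event 11 (t=69: SET d = 3): {a=0, b=14, c=7, d=3}
  after event 12 (t=70: SET d = 38): {a=0, b=14, c=7, d=38}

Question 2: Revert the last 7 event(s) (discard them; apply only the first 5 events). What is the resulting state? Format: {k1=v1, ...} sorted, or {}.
Answer: {a=8, c=4, d=-5}

Derivation:
Keep first 5 events (discard last 7):
  after event 1 (t=4: SET d = -19): {d=-19}
  after event 2 (t=13: INC c by 4): {c=4, d=-19}
  after event 3 (t=23: INC a by 4): {a=4, c=4, d=-19}
  after event 4 (t=27: INC d by 14): {a=4, c=4, d=-5}
  after event 5 (t=34: INC a by 4): {a=8, c=4, d=-5}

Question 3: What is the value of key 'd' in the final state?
Answer: 38

Derivation:
Track key 'd' through all 12 events:
  event 1 (t=4: SET d = -19): d (absent) -> -19
  event 2 (t=13: INC c by 4): d unchanged
  event 3 (t=23: INC a by 4): d unchanged
  event 4 (t=27: INC d by 14): d -19 -> -5
  event 5 (t=34: INC a by 4): d unchanged
  event 6 (t=36: DEC a by 8): d unchanged
  event 7 (t=41: INC b by 14): d unchanged
  event 8 (t=50: SET c = 7): d unchanged
  event 9 (t=52: DEC d by 8): d -5 -> -13
  event 10 (t=62: INC d by 6): d -13 -> -7
  event 11 (t=69: SET d = 3): d -7 -> 3
  event 12 (t=70: SET d = 38): d 3 -> 38
Final: d = 38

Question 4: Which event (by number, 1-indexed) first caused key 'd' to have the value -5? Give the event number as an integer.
Looking for first event where d becomes -5:
  event 1: d = -19
  event 2: d = -19
  event 3: d = -19
  event 4: d -19 -> -5  <-- first match

Answer: 4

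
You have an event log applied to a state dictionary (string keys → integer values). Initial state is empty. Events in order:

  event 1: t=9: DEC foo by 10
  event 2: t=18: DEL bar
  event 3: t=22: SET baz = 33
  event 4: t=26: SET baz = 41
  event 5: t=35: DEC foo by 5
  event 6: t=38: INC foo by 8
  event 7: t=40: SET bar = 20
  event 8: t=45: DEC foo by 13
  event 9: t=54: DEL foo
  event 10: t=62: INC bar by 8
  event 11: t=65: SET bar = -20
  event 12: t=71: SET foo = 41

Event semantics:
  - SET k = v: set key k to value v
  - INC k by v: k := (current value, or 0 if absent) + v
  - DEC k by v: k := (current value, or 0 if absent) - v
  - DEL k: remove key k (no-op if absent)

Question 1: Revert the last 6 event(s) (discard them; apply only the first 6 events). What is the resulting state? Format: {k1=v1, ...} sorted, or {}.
Keep first 6 events (discard last 6):
  after event 1 (t=9: DEC foo by 10): {foo=-10}
  after event 2 (t=18: DEL bar): {foo=-10}
  after event 3 (t=22: SET baz = 33): {baz=33, foo=-10}
  after event 4 (t=26: SET baz = 41): {baz=41, foo=-10}
  after event 5 (t=35: DEC foo by 5): {baz=41, foo=-15}
  after event 6 (t=38: INC foo by 8): {baz=41, foo=-7}

Answer: {baz=41, foo=-7}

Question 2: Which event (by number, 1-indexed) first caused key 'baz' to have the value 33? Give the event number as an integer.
Looking for first event where baz becomes 33:
  event 3: baz (absent) -> 33  <-- first match

Answer: 3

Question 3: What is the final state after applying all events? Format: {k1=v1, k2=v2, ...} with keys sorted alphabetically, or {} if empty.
  after event 1 (t=9: DEC foo by 10): {foo=-10}
  after event 2 (t=18: DEL bar): {foo=-10}
  after event 3 (t=22: SET baz = 33): {baz=33, foo=-10}
  after event 4 (t=26: SET baz = 41): {baz=41, foo=-10}
  after event 5 (t=35: DEC foo by 5): {baz=41, foo=-15}
  after event 6 (t=38: INC foo by 8): {baz=41, foo=-7}
  after event 7 (t=40: SET bar = 20): {bar=20, baz=41, foo=-7}
  after event 8 (t=45: DEC foo by 13): {bar=20, baz=41, foo=-20}
  after event 9 (t=54: DEL foo): {bar=20, baz=41}
  after event 10 (t=62: INC bar by 8): {bar=28, baz=41}
  after event 11 (t=65: SET bar = -20): {bar=-20, baz=41}
  after event 12 (t=71: SET foo = 41): {bar=-20, baz=41, foo=41}

Answer: {bar=-20, baz=41, foo=41}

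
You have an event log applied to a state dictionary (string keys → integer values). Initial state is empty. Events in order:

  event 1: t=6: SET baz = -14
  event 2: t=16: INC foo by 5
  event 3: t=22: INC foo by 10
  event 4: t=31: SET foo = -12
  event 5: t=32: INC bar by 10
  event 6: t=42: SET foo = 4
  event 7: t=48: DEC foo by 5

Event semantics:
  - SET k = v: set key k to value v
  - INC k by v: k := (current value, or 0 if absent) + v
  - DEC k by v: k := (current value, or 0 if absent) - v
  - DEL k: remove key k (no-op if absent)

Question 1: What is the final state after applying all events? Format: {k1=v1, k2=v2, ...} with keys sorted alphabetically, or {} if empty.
  after event 1 (t=6: SET baz = -14): {baz=-14}
  after event 2 (t=16: INC foo by 5): {baz=-14, foo=5}
  after event 3 (t=22: INC foo by 10): {baz=-14, foo=15}
  after event 4 (t=31: SET foo = -12): {baz=-14, foo=-12}
  after event 5 (t=32: INC bar by 10): {bar=10, baz=-14, foo=-12}
  after event 6 (t=42: SET foo = 4): {bar=10, baz=-14, foo=4}
  after event 7 (t=48: DEC foo by 5): {bar=10, baz=-14, foo=-1}

Answer: {bar=10, baz=-14, foo=-1}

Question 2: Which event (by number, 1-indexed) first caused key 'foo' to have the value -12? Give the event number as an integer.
Looking for first event where foo becomes -12:
  event 2: foo = 5
  event 3: foo = 15
  event 4: foo 15 -> -12  <-- first match

Answer: 4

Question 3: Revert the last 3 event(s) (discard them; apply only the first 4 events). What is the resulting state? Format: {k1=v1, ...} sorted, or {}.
Answer: {baz=-14, foo=-12}

Derivation:
Keep first 4 events (discard last 3):
  after event 1 (t=6: SET baz = -14): {baz=-14}
  after event 2 (t=16: INC foo by 5): {baz=-14, foo=5}
  after event 3 (t=22: INC foo by 10): {baz=-14, foo=15}
  after event 4 (t=31: SET foo = -12): {baz=-14, foo=-12}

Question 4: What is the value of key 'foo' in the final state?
Track key 'foo' through all 7 events:
  event 1 (t=6: SET baz = -14): foo unchanged
  event 2 (t=16: INC foo by 5): foo (absent) -> 5
  event 3 (t=22: INC foo by 10): foo 5 -> 15
  event 4 (t=31: SET foo = -12): foo 15 -> -12
  event 5 (t=32: INC bar by 10): foo unchanged
  event 6 (t=42: SET foo = 4): foo -12 -> 4
  event 7 (t=48: DEC foo by 5): foo 4 -> -1
Final: foo = -1

Answer: -1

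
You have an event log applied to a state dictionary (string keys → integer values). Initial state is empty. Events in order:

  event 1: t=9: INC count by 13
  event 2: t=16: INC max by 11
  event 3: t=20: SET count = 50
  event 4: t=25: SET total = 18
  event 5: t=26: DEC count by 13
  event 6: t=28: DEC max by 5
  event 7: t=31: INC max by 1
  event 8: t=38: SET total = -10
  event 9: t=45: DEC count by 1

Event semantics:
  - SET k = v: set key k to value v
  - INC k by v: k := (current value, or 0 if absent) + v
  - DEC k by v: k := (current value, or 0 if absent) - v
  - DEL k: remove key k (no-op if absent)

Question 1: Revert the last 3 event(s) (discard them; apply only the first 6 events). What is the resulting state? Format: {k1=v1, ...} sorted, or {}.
Answer: {count=37, max=6, total=18}

Derivation:
Keep first 6 events (discard last 3):
  after event 1 (t=9: INC count by 13): {count=13}
  after event 2 (t=16: INC max by 11): {count=13, max=11}
  after event 3 (t=20: SET count = 50): {count=50, max=11}
  after event 4 (t=25: SET total = 18): {count=50, max=11, total=18}
  after event 5 (t=26: DEC count by 13): {count=37, max=11, total=18}
  after event 6 (t=28: DEC max by 5): {count=37, max=6, total=18}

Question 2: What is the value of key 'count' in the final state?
Track key 'count' through all 9 events:
  event 1 (t=9: INC count by 13): count (absent) -> 13
  event 2 (t=16: INC max by 11): count unchanged
  event 3 (t=20: SET count = 50): count 13 -> 50
  event 4 (t=25: SET total = 18): count unchanged
  event 5 (t=26: DEC count by 13): count 50 -> 37
  event 6 (t=28: DEC max by 5): count unchanged
  event 7 (t=31: INC max by 1): count unchanged
  event 8 (t=38: SET total = -10): count unchanged
  event 9 (t=45: DEC count by 1): count 37 -> 36
Final: count = 36

Answer: 36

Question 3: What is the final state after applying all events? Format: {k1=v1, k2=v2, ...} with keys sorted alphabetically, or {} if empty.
  after event 1 (t=9: INC count by 13): {count=13}
  after event 2 (t=16: INC max by 11): {count=13, max=11}
  after event 3 (t=20: SET count = 50): {count=50, max=11}
  after event 4 (t=25: SET total = 18): {count=50, max=11, total=18}
  after event 5 (t=26: DEC count by 13): {count=37, max=11, total=18}
  after event 6 (t=28: DEC max by 5): {count=37, max=6, total=18}
  after event 7 (t=31: INC max by 1): {count=37, max=7, total=18}
  after event 8 (t=38: SET total = -10): {count=37, max=7, total=-10}
  after event 9 (t=45: DEC count by 1): {count=36, max=7, total=-10}

Answer: {count=36, max=7, total=-10}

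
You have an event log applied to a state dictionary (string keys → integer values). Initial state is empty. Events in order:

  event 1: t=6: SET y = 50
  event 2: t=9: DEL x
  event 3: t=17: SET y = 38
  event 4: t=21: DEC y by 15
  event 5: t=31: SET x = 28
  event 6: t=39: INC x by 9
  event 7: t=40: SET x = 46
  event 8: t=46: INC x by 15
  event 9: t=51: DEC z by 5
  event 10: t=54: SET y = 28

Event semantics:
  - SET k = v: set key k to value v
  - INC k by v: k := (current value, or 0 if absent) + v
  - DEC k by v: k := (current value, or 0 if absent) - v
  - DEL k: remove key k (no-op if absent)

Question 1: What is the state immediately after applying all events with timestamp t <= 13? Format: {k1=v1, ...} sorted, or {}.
Answer: {y=50}

Derivation:
Apply events with t <= 13 (2 events):
  after event 1 (t=6: SET y = 50): {y=50}
  after event 2 (t=9: DEL x): {y=50}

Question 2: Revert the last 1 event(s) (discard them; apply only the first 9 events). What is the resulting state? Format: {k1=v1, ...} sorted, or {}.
Keep first 9 events (discard last 1):
  after event 1 (t=6: SET y = 50): {y=50}
  after event 2 (t=9: DEL x): {y=50}
  after event 3 (t=17: SET y = 38): {y=38}
  after event 4 (t=21: DEC y by 15): {y=23}
  after event 5 (t=31: SET x = 28): {x=28, y=23}
  after event 6 (t=39: INC x by 9): {x=37, y=23}
  after event 7 (t=40: SET x = 46): {x=46, y=23}
  after event 8 (t=46: INC x by 15): {x=61, y=23}
  after event 9 (t=51: DEC z by 5): {x=61, y=23, z=-5}

Answer: {x=61, y=23, z=-5}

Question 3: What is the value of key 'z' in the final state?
Answer: -5

Derivation:
Track key 'z' through all 10 events:
  event 1 (t=6: SET y = 50): z unchanged
  event 2 (t=9: DEL x): z unchanged
  event 3 (t=17: SET y = 38): z unchanged
  event 4 (t=21: DEC y by 15): z unchanged
  event 5 (t=31: SET x = 28): z unchanged
  event 6 (t=39: INC x by 9): z unchanged
  event 7 (t=40: SET x = 46): z unchanged
  event 8 (t=46: INC x by 15): z unchanged
  event 9 (t=51: DEC z by 5): z (absent) -> -5
  event 10 (t=54: SET y = 28): z unchanged
Final: z = -5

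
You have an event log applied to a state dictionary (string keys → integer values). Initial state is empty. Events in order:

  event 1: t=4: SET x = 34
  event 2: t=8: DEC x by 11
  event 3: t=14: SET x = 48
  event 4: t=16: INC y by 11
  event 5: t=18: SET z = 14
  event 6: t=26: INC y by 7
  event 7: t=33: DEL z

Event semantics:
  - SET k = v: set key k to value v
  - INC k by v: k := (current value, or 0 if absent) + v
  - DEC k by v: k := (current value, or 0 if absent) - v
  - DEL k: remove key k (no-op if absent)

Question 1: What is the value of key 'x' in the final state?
Track key 'x' through all 7 events:
  event 1 (t=4: SET x = 34): x (absent) -> 34
  event 2 (t=8: DEC x by 11): x 34 -> 23
  event 3 (t=14: SET x = 48): x 23 -> 48
  event 4 (t=16: INC y by 11): x unchanged
  event 5 (t=18: SET z = 14): x unchanged
  event 6 (t=26: INC y by 7): x unchanged
  event 7 (t=33: DEL z): x unchanged
Final: x = 48

Answer: 48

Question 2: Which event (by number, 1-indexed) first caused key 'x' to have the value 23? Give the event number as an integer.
Answer: 2

Derivation:
Looking for first event where x becomes 23:
  event 1: x = 34
  event 2: x 34 -> 23  <-- first match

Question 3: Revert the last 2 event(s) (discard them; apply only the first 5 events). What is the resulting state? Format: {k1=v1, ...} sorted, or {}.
Answer: {x=48, y=11, z=14}

Derivation:
Keep first 5 events (discard last 2):
  after event 1 (t=4: SET x = 34): {x=34}
  after event 2 (t=8: DEC x by 11): {x=23}
  after event 3 (t=14: SET x = 48): {x=48}
  after event 4 (t=16: INC y by 11): {x=48, y=11}
  after event 5 (t=18: SET z = 14): {x=48, y=11, z=14}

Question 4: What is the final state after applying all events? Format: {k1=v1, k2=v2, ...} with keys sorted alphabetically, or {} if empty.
  after event 1 (t=4: SET x = 34): {x=34}
  after event 2 (t=8: DEC x by 11): {x=23}
  after event 3 (t=14: SET x = 48): {x=48}
  after event 4 (t=16: INC y by 11): {x=48, y=11}
  after event 5 (t=18: SET z = 14): {x=48, y=11, z=14}
  after event 6 (t=26: INC y by 7): {x=48, y=18, z=14}
  after event 7 (t=33: DEL z): {x=48, y=18}

Answer: {x=48, y=18}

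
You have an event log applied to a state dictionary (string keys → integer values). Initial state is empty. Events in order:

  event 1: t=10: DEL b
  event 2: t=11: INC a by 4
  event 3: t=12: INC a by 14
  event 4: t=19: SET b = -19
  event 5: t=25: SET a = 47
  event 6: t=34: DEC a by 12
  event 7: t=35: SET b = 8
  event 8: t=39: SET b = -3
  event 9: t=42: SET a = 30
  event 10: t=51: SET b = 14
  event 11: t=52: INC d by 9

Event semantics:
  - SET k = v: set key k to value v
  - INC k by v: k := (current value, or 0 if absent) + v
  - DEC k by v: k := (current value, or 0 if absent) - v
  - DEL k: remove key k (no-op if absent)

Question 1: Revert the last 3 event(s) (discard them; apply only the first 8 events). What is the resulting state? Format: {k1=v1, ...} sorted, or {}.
Keep first 8 events (discard last 3):
  after event 1 (t=10: DEL b): {}
  after event 2 (t=11: INC a by 4): {a=4}
  after event 3 (t=12: INC a by 14): {a=18}
  after event 4 (t=19: SET b = -19): {a=18, b=-19}
  after event 5 (t=25: SET a = 47): {a=47, b=-19}
  after event 6 (t=34: DEC a by 12): {a=35, b=-19}
  after event 7 (t=35: SET b = 8): {a=35, b=8}
  after event 8 (t=39: SET b = -3): {a=35, b=-3}

Answer: {a=35, b=-3}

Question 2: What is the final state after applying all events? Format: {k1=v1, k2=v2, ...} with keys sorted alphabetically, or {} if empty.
  after event 1 (t=10: DEL b): {}
  after event 2 (t=11: INC a by 4): {a=4}
  after event 3 (t=12: INC a by 14): {a=18}
  after event 4 (t=19: SET b = -19): {a=18, b=-19}
  after event 5 (t=25: SET a = 47): {a=47, b=-19}
  after event 6 (t=34: DEC a by 12): {a=35, b=-19}
  after event 7 (t=35: SET b = 8): {a=35, b=8}
  after event 8 (t=39: SET b = -3): {a=35, b=-3}
  after event 9 (t=42: SET a = 30): {a=30, b=-3}
  after event 10 (t=51: SET b = 14): {a=30, b=14}
  after event 11 (t=52: INC d by 9): {a=30, b=14, d=9}

Answer: {a=30, b=14, d=9}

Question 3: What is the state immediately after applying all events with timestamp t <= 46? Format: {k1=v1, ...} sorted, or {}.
Answer: {a=30, b=-3}

Derivation:
Apply events with t <= 46 (9 events):
  after event 1 (t=10: DEL b): {}
  after event 2 (t=11: INC a by 4): {a=4}
  after event 3 (t=12: INC a by 14): {a=18}
  after event 4 (t=19: SET b = -19): {a=18, b=-19}
  after event 5 (t=25: SET a = 47): {a=47, b=-19}
  after event 6 (t=34: DEC a by 12): {a=35, b=-19}
  after event 7 (t=35: SET b = 8): {a=35, b=8}
  after event 8 (t=39: SET b = -3): {a=35, b=-3}
  after event 9 (t=42: SET a = 30): {a=30, b=-3}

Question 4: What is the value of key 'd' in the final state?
Track key 'd' through all 11 events:
  event 1 (t=10: DEL b): d unchanged
  event 2 (t=11: INC a by 4): d unchanged
  event 3 (t=12: INC a by 14): d unchanged
  event 4 (t=19: SET b = -19): d unchanged
  event 5 (t=25: SET a = 47): d unchanged
  event 6 (t=34: DEC a by 12): d unchanged
  event 7 (t=35: SET b = 8): d unchanged
  event 8 (t=39: SET b = -3): d unchanged
  event 9 (t=42: SET a = 30): d unchanged
  event 10 (t=51: SET b = 14): d unchanged
  event 11 (t=52: INC d by 9): d (absent) -> 9
Final: d = 9

Answer: 9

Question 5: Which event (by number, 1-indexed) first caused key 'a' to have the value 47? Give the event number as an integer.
Looking for first event where a becomes 47:
  event 2: a = 4
  event 3: a = 18
  event 4: a = 18
  event 5: a 18 -> 47  <-- first match

Answer: 5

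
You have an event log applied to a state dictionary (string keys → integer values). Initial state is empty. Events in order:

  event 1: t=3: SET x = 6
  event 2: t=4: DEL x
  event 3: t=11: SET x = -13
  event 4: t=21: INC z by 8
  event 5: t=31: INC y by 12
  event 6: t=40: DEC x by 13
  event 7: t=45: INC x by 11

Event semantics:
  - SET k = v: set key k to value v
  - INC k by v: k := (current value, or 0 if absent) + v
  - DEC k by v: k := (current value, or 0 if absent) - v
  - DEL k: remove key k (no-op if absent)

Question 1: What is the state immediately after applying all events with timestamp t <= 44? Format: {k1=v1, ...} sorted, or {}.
Apply events with t <= 44 (6 events):
  after event 1 (t=3: SET x = 6): {x=6}
  after event 2 (t=4: DEL x): {}
  after event 3 (t=11: SET x = -13): {x=-13}
  after event 4 (t=21: INC z by 8): {x=-13, z=8}
  after event 5 (t=31: INC y by 12): {x=-13, y=12, z=8}
  after event 6 (t=40: DEC x by 13): {x=-26, y=12, z=8}

Answer: {x=-26, y=12, z=8}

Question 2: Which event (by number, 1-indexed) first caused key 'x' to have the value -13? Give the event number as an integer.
Looking for first event where x becomes -13:
  event 1: x = 6
  event 2: x = (absent)
  event 3: x (absent) -> -13  <-- first match

Answer: 3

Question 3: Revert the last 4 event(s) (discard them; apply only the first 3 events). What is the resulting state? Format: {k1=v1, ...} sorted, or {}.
Keep first 3 events (discard last 4):
  after event 1 (t=3: SET x = 6): {x=6}
  after event 2 (t=4: DEL x): {}
  after event 3 (t=11: SET x = -13): {x=-13}

Answer: {x=-13}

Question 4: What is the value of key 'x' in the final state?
Answer: -15

Derivation:
Track key 'x' through all 7 events:
  event 1 (t=3: SET x = 6): x (absent) -> 6
  event 2 (t=4: DEL x): x 6 -> (absent)
  event 3 (t=11: SET x = -13): x (absent) -> -13
  event 4 (t=21: INC z by 8): x unchanged
  event 5 (t=31: INC y by 12): x unchanged
  event 6 (t=40: DEC x by 13): x -13 -> -26
  event 7 (t=45: INC x by 11): x -26 -> -15
Final: x = -15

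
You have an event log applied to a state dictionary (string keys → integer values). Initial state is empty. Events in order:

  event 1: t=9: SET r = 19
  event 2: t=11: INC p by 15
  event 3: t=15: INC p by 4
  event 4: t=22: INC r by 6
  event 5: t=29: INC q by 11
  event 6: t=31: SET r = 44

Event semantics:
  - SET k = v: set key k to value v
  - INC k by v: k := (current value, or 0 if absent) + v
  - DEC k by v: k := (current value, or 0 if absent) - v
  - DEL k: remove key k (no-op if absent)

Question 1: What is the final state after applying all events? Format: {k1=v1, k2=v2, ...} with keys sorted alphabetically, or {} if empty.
  after event 1 (t=9: SET r = 19): {r=19}
  after event 2 (t=11: INC p by 15): {p=15, r=19}
  after event 3 (t=15: INC p by 4): {p=19, r=19}
  after event 4 (t=22: INC r by 6): {p=19, r=25}
  after event 5 (t=29: INC q by 11): {p=19, q=11, r=25}
  after event 6 (t=31: SET r = 44): {p=19, q=11, r=44}

Answer: {p=19, q=11, r=44}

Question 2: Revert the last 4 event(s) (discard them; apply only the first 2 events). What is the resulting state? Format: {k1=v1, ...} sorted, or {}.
Answer: {p=15, r=19}

Derivation:
Keep first 2 events (discard last 4):
  after event 1 (t=9: SET r = 19): {r=19}
  after event 2 (t=11: INC p by 15): {p=15, r=19}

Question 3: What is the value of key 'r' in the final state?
Answer: 44

Derivation:
Track key 'r' through all 6 events:
  event 1 (t=9: SET r = 19): r (absent) -> 19
  event 2 (t=11: INC p by 15): r unchanged
  event 3 (t=15: INC p by 4): r unchanged
  event 4 (t=22: INC r by 6): r 19 -> 25
  event 5 (t=29: INC q by 11): r unchanged
  event 6 (t=31: SET r = 44): r 25 -> 44
Final: r = 44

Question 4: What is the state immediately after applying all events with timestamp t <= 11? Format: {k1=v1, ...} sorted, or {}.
Apply events with t <= 11 (2 events):
  after event 1 (t=9: SET r = 19): {r=19}
  after event 2 (t=11: INC p by 15): {p=15, r=19}

Answer: {p=15, r=19}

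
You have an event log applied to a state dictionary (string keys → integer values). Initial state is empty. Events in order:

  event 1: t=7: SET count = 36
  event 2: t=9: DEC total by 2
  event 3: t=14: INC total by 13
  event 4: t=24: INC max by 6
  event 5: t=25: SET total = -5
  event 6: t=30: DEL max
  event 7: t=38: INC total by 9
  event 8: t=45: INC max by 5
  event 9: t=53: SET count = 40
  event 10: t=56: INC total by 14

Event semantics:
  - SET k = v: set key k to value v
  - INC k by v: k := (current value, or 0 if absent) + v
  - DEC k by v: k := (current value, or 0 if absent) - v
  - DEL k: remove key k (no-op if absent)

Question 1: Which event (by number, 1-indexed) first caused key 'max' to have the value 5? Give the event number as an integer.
Answer: 8

Derivation:
Looking for first event where max becomes 5:
  event 4: max = 6
  event 5: max = 6
  event 6: max = (absent)
  event 8: max (absent) -> 5  <-- first match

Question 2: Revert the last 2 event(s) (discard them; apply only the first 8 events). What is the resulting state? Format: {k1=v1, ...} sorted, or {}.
Keep first 8 events (discard last 2):
  after event 1 (t=7: SET count = 36): {count=36}
  after event 2 (t=9: DEC total by 2): {count=36, total=-2}
  after event 3 (t=14: INC total by 13): {count=36, total=11}
  after event 4 (t=24: INC max by 6): {count=36, max=6, total=11}
  after event 5 (t=25: SET total = -5): {count=36, max=6, total=-5}
  after event 6 (t=30: DEL max): {count=36, total=-5}
  after event 7 (t=38: INC total by 9): {count=36, total=4}
  after event 8 (t=45: INC max by 5): {count=36, max=5, total=4}

Answer: {count=36, max=5, total=4}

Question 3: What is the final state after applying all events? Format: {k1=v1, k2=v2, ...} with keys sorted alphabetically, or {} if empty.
Answer: {count=40, max=5, total=18}

Derivation:
  after event 1 (t=7: SET count = 36): {count=36}
  after event 2 (t=9: DEC total by 2): {count=36, total=-2}
  after event 3 (t=14: INC total by 13): {count=36, total=11}
  after event 4 (t=24: INC max by 6): {count=36, max=6, total=11}
  after event 5 (t=25: SET total = -5): {count=36, max=6, total=-5}
  after event 6 (t=30: DEL max): {count=36, total=-5}
  after event 7 (t=38: INC total by 9): {count=36, total=4}
  after event 8 (t=45: INC max by 5): {count=36, max=5, total=4}
  after event 9 (t=53: SET count = 40): {count=40, max=5, total=4}
  after event 10 (t=56: INC total by 14): {count=40, max=5, total=18}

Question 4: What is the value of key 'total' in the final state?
Answer: 18

Derivation:
Track key 'total' through all 10 events:
  event 1 (t=7: SET count = 36): total unchanged
  event 2 (t=9: DEC total by 2): total (absent) -> -2
  event 3 (t=14: INC total by 13): total -2 -> 11
  event 4 (t=24: INC max by 6): total unchanged
  event 5 (t=25: SET total = -5): total 11 -> -5
  event 6 (t=30: DEL max): total unchanged
  event 7 (t=38: INC total by 9): total -5 -> 4
  event 8 (t=45: INC max by 5): total unchanged
  event 9 (t=53: SET count = 40): total unchanged
  event 10 (t=56: INC total by 14): total 4 -> 18
Final: total = 18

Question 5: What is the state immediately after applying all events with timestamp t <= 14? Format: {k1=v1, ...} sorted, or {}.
Answer: {count=36, total=11}

Derivation:
Apply events with t <= 14 (3 events):
  after event 1 (t=7: SET count = 36): {count=36}
  after event 2 (t=9: DEC total by 2): {count=36, total=-2}
  after event 3 (t=14: INC total by 13): {count=36, total=11}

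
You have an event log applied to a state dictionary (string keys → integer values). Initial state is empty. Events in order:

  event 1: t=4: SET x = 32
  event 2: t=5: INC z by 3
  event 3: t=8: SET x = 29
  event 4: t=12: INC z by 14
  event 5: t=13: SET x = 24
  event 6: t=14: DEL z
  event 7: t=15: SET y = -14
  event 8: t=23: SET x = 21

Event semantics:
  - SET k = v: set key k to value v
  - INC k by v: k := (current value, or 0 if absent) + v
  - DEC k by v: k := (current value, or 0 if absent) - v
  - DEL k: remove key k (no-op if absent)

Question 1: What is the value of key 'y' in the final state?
Answer: -14

Derivation:
Track key 'y' through all 8 events:
  event 1 (t=4: SET x = 32): y unchanged
  event 2 (t=5: INC z by 3): y unchanged
  event 3 (t=8: SET x = 29): y unchanged
  event 4 (t=12: INC z by 14): y unchanged
  event 5 (t=13: SET x = 24): y unchanged
  event 6 (t=14: DEL z): y unchanged
  event 7 (t=15: SET y = -14): y (absent) -> -14
  event 8 (t=23: SET x = 21): y unchanged
Final: y = -14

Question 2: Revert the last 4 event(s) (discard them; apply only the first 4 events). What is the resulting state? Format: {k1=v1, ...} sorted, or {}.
Keep first 4 events (discard last 4):
  after event 1 (t=4: SET x = 32): {x=32}
  after event 2 (t=5: INC z by 3): {x=32, z=3}
  after event 3 (t=8: SET x = 29): {x=29, z=3}
  after event 4 (t=12: INC z by 14): {x=29, z=17}

Answer: {x=29, z=17}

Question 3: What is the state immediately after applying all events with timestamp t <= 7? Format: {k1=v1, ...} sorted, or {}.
Apply events with t <= 7 (2 events):
  after event 1 (t=4: SET x = 32): {x=32}
  after event 2 (t=5: INC z by 3): {x=32, z=3}

Answer: {x=32, z=3}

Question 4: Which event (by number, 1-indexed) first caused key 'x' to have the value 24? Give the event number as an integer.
Looking for first event where x becomes 24:
  event 1: x = 32
  event 2: x = 32
  event 3: x = 29
  event 4: x = 29
  event 5: x 29 -> 24  <-- first match

Answer: 5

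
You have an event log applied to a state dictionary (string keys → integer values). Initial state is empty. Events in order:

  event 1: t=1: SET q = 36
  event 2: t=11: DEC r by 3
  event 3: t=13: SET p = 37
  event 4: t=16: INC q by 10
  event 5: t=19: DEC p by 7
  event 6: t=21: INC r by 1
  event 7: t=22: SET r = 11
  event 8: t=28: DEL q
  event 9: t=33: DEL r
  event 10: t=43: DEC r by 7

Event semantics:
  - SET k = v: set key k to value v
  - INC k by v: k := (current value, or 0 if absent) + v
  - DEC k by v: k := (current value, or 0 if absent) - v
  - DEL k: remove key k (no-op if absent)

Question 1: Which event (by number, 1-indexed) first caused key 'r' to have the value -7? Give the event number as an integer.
Answer: 10

Derivation:
Looking for first event where r becomes -7:
  event 2: r = -3
  event 3: r = -3
  event 4: r = -3
  event 5: r = -3
  event 6: r = -2
  event 7: r = 11
  event 8: r = 11
  event 9: r = (absent)
  event 10: r (absent) -> -7  <-- first match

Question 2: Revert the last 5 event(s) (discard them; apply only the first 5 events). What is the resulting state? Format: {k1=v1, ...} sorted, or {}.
Answer: {p=30, q=46, r=-3}

Derivation:
Keep first 5 events (discard last 5):
  after event 1 (t=1: SET q = 36): {q=36}
  after event 2 (t=11: DEC r by 3): {q=36, r=-3}
  after event 3 (t=13: SET p = 37): {p=37, q=36, r=-3}
  after event 4 (t=16: INC q by 10): {p=37, q=46, r=-3}
  after event 5 (t=19: DEC p by 7): {p=30, q=46, r=-3}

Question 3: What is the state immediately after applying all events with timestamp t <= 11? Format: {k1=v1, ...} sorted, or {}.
Apply events with t <= 11 (2 events):
  after event 1 (t=1: SET q = 36): {q=36}
  after event 2 (t=11: DEC r by 3): {q=36, r=-3}

Answer: {q=36, r=-3}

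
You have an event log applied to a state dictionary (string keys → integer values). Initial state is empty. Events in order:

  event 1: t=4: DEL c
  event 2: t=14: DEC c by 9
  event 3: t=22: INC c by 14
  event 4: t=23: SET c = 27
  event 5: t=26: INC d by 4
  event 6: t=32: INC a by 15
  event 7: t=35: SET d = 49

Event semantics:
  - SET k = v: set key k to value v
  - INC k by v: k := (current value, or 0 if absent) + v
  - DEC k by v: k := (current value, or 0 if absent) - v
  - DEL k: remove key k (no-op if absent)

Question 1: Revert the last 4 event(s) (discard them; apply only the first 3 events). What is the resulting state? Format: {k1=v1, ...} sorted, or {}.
Answer: {c=5}

Derivation:
Keep first 3 events (discard last 4):
  after event 1 (t=4: DEL c): {}
  after event 2 (t=14: DEC c by 9): {c=-9}
  after event 3 (t=22: INC c by 14): {c=5}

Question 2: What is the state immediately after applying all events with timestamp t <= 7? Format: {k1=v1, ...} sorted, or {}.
Answer: {}

Derivation:
Apply events with t <= 7 (1 events):
  after event 1 (t=4: DEL c): {}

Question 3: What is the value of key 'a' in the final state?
Answer: 15

Derivation:
Track key 'a' through all 7 events:
  event 1 (t=4: DEL c): a unchanged
  event 2 (t=14: DEC c by 9): a unchanged
  event 3 (t=22: INC c by 14): a unchanged
  event 4 (t=23: SET c = 27): a unchanged
  event 5 (t=26: INC d by 4): a unchanged
  event 6 (t=32: INC a by 15): a (absent) -> 15
  event 7 (t=35: SET d = 49): a unchanged
Final: a = 15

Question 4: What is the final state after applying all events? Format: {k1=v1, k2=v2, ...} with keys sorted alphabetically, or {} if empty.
Answer: {a=15, c=27, d=49}

Derivation:
  after event 1 (t=4: DEL c): {}
  after event 2 (t=14: DEC c by 9): {c=-9}
  after event 3 (t=22: INC c by 14): {c=5}
  after event 4 (t=23: SET c = 27): {c=27}
  after event 5 (t=26: INC d by 4): {c=27, d=4}
  after event 6 (t=32: INC a by 15): {a=15, c=27, d=4}
  after event 7 (t=35: SET d = 49): {a=15, c=27, d=49}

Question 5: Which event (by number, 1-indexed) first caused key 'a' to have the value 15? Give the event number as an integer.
Answer: 6

Derivation:
Looking for first event where a becomes 15:
  event 6: a (absent) -> 15  <-- first match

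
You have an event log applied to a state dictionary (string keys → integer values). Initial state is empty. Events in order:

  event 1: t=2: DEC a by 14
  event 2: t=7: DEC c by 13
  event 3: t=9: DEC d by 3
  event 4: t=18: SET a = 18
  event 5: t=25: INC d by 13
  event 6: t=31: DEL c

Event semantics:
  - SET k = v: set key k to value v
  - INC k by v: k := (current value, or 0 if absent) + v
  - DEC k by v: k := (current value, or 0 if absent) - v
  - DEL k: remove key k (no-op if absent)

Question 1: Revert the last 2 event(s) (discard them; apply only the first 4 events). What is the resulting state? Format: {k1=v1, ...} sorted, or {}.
Answer: {a=18, c=-13, d=-3}

Derivation:
Keep first 4 events (discard last 2):
  after event 1 (t=2: DEC a by 14): {a=-14}
  after event 2 (t=7: DEC c by 13): {a=-14, c=-13}
  after event 3 (t=9: DEC d by 3): {a=-14, c=-13, d=-3}
  after event 4 (t=18: SET a = 18): {a=18, c=-13, d=-3}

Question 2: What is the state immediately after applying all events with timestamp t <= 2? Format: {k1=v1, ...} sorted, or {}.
Answer: {a=-14}

Derivation:
Apply events with t <= 2 (1 events):
  after event 1 (t=2: DEC a by 14): {a=-14}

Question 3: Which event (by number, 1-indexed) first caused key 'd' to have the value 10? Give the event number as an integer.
Looking for first event where d becomes 10:
  event 3: d = -3
  event 4: d = -3
  event 5: d -3 -> 10  <-- first match

Answer: 5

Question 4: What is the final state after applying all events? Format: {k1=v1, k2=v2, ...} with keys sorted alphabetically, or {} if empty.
Answer: {a=18, d=10}

Derivation:
  after event 1 (t=2: DEC a by 14): {a=-14}
  after event 2 (t=7: DEC c by 13): {a=-14, c=-13}
  after event 3 (t=9: DEC d by 3): {a=-14, c=-13, d=-3}
  after event 4 (t=18: SET a = 18): {a=18, c=-13, d=-3}
  after event 5 (t=25: INC d by 13): {a=18, c=-13, d=10}
  after event 6 (t=31: DEL c): {a=18, d=10}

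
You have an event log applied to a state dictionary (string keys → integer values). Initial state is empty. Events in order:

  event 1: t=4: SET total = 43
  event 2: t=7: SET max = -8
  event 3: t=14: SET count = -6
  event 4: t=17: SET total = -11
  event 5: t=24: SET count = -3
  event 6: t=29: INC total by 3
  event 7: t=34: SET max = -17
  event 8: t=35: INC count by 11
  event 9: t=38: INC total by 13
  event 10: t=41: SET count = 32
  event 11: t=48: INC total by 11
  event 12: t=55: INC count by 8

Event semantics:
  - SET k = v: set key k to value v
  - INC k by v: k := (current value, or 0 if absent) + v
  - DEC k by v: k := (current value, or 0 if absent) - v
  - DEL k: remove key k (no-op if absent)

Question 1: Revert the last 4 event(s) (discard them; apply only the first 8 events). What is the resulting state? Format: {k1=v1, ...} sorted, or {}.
Answer: {count=8, max=-17, total=-8}

Derivation:
Keep first 8 events (discard last 4):
  after event 1 (t=4: SET total = 43): {total=43}
  after event 2 (t=7: SET max = -8): {max=-8, total=43}
  after event 3 (t=14: SET count = -6): {count=-6, max=-8, total=43}
  after event 4 (t=17: SET total = -11): {count=-6, max=-8, total=-11}
  after event 5 (t=24: SET count = -3): {count=-3, max=-8, total=-11}
  after event 6 (t=29: INC total by 3): {count=-3, max=-8, total=-8}
  after event 7 (t=34: SET max = -17): {count=-3, max=-17, total=-8}
  after event 8 (t=35: INC count by 11): {count=8, max=-17, total=-8}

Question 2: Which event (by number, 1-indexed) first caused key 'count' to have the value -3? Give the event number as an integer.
Answer: 5

Derivation:
Looking for first event where count becomes -3:
  event 3: count = -6
  event 4: count = -6
  event 5: count -6 -> -3  <-- first match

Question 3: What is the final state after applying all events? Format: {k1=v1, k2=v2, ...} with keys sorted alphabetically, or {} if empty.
Answer: {count=40, max=-17, total=16}

Derivation:
  after event 1 (t=4: SET total = 43): {total=43}
  after event 2 (t=7: SET max = -8): {max=-8, total=43}
  after event 3 (t=14: SET count = -6): {count=-6, max=-8, total=43}
  after event 4 (t=17: SET total = -11): {count=-6, max=-8, total=-11}
  after event 5 (t=24: SET count = -3): {count=-3, max=-8, total=-11}
  after event 6 (t=29: INC total by 3): {count=-3, max=-8, total=-8}
  after event 7 (t=34: SET max = -17): {count=-3, max=-17, total=-8}
  after event 8 (t=35: INC count by 11): {count=8, max=-17, total=-8}
  after event 9 (t=38: INC total by 13): {count=8, max=-17, total=5}
  after event 10 (t=41: SET count = 32): {count=32, max=-17, total=5}
  after event 11 (t=48: INC total by 11): {count=32, max=-17, total=16}
  after event 12 (t=55: INC count by 8): {count=40, max=-17, total=16}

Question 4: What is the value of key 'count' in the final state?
Track key 'count' through all 12 events:
  event 1 (t=4: SET total = 43): count unchanged
  event 2 (t=7: SET max = -8): count unchanged
  event 3 (t=14: SET count = -6): count (absent) -> -6
  event 4 (t=17: SET total = -11): count unchanged
  event 5 (t=24: SET count = -3): count -6 -> -3
  event 6 (t=29: INC total by 3): count unchanged
  event 7 (t=34: SET max = -17): count unchanged
  event 8 (t=35: INC count by 11): count -3 -> 8
  event 9 (t=38: INC total by 13): count unchanged
  event 10 (t=41: SET count = 32): count 8 -> 32
  event 11 (t=48: INC total by 11): count unchanged
  event 12 (t=55: INC count by 8): count 32 -> 40
Final: count = 40

Answer: 40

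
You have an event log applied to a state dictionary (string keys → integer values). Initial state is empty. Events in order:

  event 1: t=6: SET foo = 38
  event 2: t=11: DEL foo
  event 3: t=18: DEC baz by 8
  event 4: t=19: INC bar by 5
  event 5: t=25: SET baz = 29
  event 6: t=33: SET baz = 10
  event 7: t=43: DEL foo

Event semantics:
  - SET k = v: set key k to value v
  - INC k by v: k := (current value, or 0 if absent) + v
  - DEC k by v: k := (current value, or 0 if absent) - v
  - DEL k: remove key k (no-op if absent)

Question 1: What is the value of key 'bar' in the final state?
Answer: 5

Derivation:
Track key 'bar' through all 7 events:
  event 1 (t=6: SET foo = 38): bar unchanged
  event 2 (t=11: DEL foo): bar unchanged
  event 3 (t=18: DEC baz by 8): bar unchanged
  event 4 (t=19: INC bar by 5): bar (absent) -> 5
  event 5 (t=25: SET baz = 29): bar unchanged
  event 6 (t=33: SET baz = 10): bar unchanged
  event 7 (t=43: DEL foo): bar unchanged
Final: bar = 5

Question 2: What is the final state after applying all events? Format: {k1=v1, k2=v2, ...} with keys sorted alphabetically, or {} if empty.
  after event 1 (t=6: SET foo = 38): {foo=38}
  after event 2 (t=11: DEL foo): {}
  after event 3 (t=18: DEC baz by 8): {baz=-8}
  after event 4 (t=19: INC bar by 5): {bar=5, baz=-8}
  after event 5 (t=25: SET baz = 29): {bar=5, baz=29}
  after event 6 (t=33: SET baz = 10): {bar=5, baz=10}
  after event 7 (t=43: DEL foo): {bar=5, baz=10}

Answer: {bar=5, baz=10}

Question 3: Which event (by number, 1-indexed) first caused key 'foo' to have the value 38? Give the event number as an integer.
Looking for first event where foo becomes 38:
  event 1: foo (absent) -> 38  <-- first match

Answer: 1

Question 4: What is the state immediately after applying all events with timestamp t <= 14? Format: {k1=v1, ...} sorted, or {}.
Apply events with t <= 14 (2 events):
  after event 1 (t=6: SET foo = 38): {foo=38}
  after event 2 (t=11: DEL foo): {}

Answer: {}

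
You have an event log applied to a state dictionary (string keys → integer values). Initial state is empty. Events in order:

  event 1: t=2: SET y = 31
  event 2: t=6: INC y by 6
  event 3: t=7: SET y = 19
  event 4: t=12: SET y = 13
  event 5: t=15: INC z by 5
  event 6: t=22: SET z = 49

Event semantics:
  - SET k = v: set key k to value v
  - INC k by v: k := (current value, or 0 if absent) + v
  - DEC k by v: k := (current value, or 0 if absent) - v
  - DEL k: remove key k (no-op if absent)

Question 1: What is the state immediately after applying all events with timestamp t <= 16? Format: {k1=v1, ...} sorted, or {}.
Apply events with t <= 16 (5 events):
  after event 1 (t=2: SET y = 31): {y=31}
  after event 2 (t=6: INC y by 6): {y=37}
  after event 3 (t=7: SET y = 19): {y=19}
  after event 4 (t=12: SET y = 13): {y=13}
  after event 5 (t=15: INC z by 5): {y=13, z=5}

Answer: {y=13, z=5}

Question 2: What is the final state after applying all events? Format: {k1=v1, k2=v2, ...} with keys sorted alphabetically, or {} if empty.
  after event 1 (t=2: SET y = 31): {y=31}
  after event 2 (t=6: INC y by 6): {y=37}
  after event 3 (t=7: SET y = 19): {y=19}
  after event 4 (t=12: SET y = 13): {y=13}
  after event 5 (t=15: INC z by 5): {y=13, z=5}
  after event 6 (t=22: SET z = 49): {y=13, z=49}

Answer: {y=13, z=49}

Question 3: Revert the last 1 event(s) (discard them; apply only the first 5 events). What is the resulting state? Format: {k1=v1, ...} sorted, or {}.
Answer: {y=13, z=5}

Derivation:
Keep first 5 events (discard last 1):
  after event 1 (t=2: SET y = 31): {y=31}
  after event 2 (t=6: INC y by 6): {y=37}
  after event 3 (t=7: SET y = 19): {y=19}
  after event 4 (t=12: SET y = 13): {y=13}
  after event 5 (t=15: INC z by 5): {y=13, z=5}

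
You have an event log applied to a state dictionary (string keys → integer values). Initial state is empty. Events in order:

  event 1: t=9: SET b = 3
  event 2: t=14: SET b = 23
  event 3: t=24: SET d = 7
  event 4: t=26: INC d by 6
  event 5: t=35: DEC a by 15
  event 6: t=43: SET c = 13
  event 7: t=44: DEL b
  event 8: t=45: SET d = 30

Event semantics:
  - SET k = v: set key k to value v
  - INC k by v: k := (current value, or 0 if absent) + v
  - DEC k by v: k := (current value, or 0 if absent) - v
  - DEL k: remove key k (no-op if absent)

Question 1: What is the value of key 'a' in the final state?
Answer: -15

Derivation:
Track key 'a' through all 8 events:
  event 1 (t=9: SET b = 3): a unchanged
  event 2 (t=14: SET b = 23): a unchanged
  event 3 (t=24: SET d = 7): a unchanged
  event 4 (t=26: INC d by 6): a unchanged
  event 5 (t=35: DEC a by 15): a (absent) -> -15
  event 6 (t=43: SET c = 13): a unchanged
  event 7 (t=44: DEL b): a unchanged
  event 8 (t=45: SET d = 30): a unchanged
Final: a = -15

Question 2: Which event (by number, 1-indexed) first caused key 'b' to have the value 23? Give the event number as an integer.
Answer: 2

Derivation:
Looking for first event where b becomes 23:
  event 1: b = 3
  event 2: b 3 -> 23  <-- first match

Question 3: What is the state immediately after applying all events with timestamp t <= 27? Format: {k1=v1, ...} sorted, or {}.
Answer: {b=23, d=13}

Derivation:
Apply events with t <= 27 (4 events):
  after event 1 (t=9: SET b = 3): {b=3}
  after event 2 (t=14: SET b = 23): {b=23}
  after event 3 (t=24: SET d = 7): {b=23, d=7}
  after event 4 (t=26: INC d by 6): {b=23, d=13}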